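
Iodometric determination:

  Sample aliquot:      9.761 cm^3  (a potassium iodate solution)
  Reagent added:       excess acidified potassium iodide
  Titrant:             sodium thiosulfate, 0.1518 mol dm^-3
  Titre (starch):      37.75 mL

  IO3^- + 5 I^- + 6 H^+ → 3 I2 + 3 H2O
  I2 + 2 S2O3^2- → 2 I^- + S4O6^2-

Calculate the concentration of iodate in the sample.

n(S2O3^2-) = 0.03775 × 0.1518 = 5.730 × 10^-3 mol
n(I2) = n(S2O3^2-)/2 = 2.865 × 10^-3 mol
From the 1:3 ratio, n(IO3^-) in the aliquot = 1/3 × 2.865 × 10^-3 = 9.551 × 10^-4 mol
[IO3^-] = 9.551 × 10^-4 / 0.009761 = 0.09785 mol/L

0.09785 mol/L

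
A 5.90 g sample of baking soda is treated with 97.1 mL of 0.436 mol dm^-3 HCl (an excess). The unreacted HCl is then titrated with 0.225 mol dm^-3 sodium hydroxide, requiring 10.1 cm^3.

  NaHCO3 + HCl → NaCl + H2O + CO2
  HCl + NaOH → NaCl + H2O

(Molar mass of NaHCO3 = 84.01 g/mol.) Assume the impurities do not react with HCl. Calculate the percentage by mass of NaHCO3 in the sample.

57.0 %

n(HCl) added = 0.0971 × 0.436 = 0.0423 mol
n(NaOH) used in back-titration = 0.0101 × 0.225 = 2.27 × 10^-3 mol
n(HCl) left over = 2.27 × 10^-3 mol (1:1 ratio)
n(HCl) consumed by analyte = 0.0423 − 2.27 × 10^-3 = 0.0401 mol
n(NaHCO3) = 0.0401 mol (1:1 ratio)
mass of NaHCO3 = 0.0401 × 84.01 = 3.37 g
% NaHCO3 = 3.37 / 5.90 × 100 = 57.0 %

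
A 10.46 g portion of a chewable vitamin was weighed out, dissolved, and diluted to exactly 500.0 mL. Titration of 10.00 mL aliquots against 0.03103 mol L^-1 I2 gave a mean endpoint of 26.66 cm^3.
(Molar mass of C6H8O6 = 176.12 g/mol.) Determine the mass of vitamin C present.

7.285 g

C6H8O6 + I2 → C6H6O6 + 2 HI
n(I2) per titration = 0.02666 × 0.03103 = 8.273 × 10^-4 mol
n(C6H8O6) in each aliquot = 8.273 × 10^-4 mol (1:1 ratio)
n(C6H8O6) in the whole flask = 8.273 × 10^-4 × 500.0/10.00 = 0.04136 mol
mass of C6H8O6 = 0.04136 × 176.12 = 7.285 g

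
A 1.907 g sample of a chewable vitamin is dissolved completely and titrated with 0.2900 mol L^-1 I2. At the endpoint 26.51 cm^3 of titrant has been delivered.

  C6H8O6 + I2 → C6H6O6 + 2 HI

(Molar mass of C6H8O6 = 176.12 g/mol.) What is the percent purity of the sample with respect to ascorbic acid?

71.00 %

n(I2) = 0.02651 L × 0.2900 mol/L = 7.688 × 10^-3 mol
n(C6H8O6) = 7.688 × 10^-3 mol (1:1 ratio)
mass of C6H8O6 = 7.688 × 10^-3 × 176.12 g/mol = 1.354 g
% C6H8O6 = 1.354 / 1.907 × 100 = 71.00 %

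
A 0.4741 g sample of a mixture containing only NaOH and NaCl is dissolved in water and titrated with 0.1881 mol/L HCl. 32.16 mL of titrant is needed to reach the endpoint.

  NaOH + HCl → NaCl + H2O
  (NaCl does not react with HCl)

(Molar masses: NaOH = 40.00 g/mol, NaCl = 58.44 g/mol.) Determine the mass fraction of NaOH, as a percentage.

51.04 %

n(HCl) = 0.03216 × 0.1881 = 6.049 × 10^-3 mol
Let x = n(NaOH), y = n(NaCl).
Titrant: 1x = 6.049 × 10^-3;  mass: 40.00x + 58.44y = 0.4741
Solving, x = 6.049 × 10^-3 mol, y = 3.972 × 10^-3 mol
mass of NaOH = 6.049 × 10^-3 × 40.00 = 0.2420 g
% NaOH = 0.2420 / 0.4741 × 100 = 51.04 %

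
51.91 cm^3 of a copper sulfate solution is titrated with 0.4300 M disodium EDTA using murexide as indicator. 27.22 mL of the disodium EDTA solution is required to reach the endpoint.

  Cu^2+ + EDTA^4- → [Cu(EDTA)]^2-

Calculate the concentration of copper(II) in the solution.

0.2255 M

n(EDTA) = 0.02722 L × 0.4300 mol/L = 0.01170 mol
n(Cu2+) = 0.01170 mol (1:1 mole ratio)
[Cu2+] = 0.01170 mol / 0.05191 L = 0.2255 mol/L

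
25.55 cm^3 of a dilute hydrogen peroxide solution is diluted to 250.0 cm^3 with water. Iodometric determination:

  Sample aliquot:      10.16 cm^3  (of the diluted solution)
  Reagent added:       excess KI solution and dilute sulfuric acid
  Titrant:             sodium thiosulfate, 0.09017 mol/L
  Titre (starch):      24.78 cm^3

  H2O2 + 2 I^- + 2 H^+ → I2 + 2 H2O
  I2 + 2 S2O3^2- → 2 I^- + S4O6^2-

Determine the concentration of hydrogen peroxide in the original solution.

n(S2O3^2-) = 0.02478 × 0.09017 = 2.234 × 10^-3 mol
n(I2) = n(S2O3^2-)/2 = 1.117 × 10^-3 mol
n(H2O2) in the aliquot = 1.117 × 10^-3 mol (1:1 ratio)
[H2O2]_dilute = 1.117 × 10^-3 / 0.01016 = 0.1100 mol/L
[H2O2]_original = 0.1100 × 250.0/25.55 = 1.076 mol/L

1.076 mol/L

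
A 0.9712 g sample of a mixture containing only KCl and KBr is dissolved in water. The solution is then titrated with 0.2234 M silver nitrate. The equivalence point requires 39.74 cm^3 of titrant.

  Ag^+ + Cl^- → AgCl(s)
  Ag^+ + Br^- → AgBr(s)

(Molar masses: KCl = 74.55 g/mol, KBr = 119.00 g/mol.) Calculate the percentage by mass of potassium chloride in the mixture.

n(AgNO3) = 0.03974 × 0.2234 = 8.878 × 10^-3 mol
Let x = n(KCl), y = n(KBr).
Titrant: 1x + 1y = 8.878 × 10^-3;  mass: 74.55x + 119.00y = 0.9712
Solving, x = 1.918 × 10^-3 mol, y = 6.960 × 10^-3 mol
mass of KCl = 1.918 × 10^-3 × 74.55 = 0.1430 g
% KCl = 0.1430 / 0.9712 × 100 = 14.73 %

14.73 %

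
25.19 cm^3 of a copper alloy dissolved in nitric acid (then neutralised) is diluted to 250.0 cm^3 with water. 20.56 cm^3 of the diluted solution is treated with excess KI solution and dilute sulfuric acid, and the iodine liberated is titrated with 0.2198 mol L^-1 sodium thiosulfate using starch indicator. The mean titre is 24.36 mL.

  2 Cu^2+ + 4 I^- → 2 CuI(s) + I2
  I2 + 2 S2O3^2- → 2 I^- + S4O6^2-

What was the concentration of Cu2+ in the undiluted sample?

2.585 mol/L

n(S2O3^2-) = 0.02436 × 0.2198 = 5.354 × 10^-3 mol
n(I2) = n(S2O3^2-)/2 = 2.677 × 10^-3 mol
From the 2:1 ratio, n(Cu2+) in the aliquot = 2/1 × 2.677 × 10^-3 = 5.354 × 10^-3 mol
[Cu2+]_dilute = 5.354 × 10^-3 / 0.02056 = 0.2604 mol/L
[Cu2+]_original = 0.2604 × 250.0/25.19 = 2.585 mol/L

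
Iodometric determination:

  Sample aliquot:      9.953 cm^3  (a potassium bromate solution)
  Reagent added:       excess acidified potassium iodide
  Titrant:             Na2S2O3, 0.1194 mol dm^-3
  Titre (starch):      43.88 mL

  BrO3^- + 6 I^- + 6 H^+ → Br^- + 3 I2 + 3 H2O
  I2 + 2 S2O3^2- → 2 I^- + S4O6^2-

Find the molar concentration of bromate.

0.08773 mol/L

n(S2O3^2-) = 0.04388 × 0.1194 = 5.239 × 10^-3 mol
n(I2) = n(S2O3^2-)/2 = 2.620 × 10^-3 mol
From the 1:3 ratio, n(BrO3^-) in the aliquot = 1/3 × 2.620 × 10^-3 = 8.732 × 10^-4 mol
[BrO3^-] = 8.732 × 10^-4 / 0.009953 = 0.08773 mol/L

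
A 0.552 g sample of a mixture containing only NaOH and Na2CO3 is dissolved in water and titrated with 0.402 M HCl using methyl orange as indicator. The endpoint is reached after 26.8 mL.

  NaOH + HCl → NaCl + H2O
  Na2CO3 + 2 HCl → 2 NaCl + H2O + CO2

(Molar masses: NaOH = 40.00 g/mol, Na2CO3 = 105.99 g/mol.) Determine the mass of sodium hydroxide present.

0.0583 g

n(HCl) = 0.0268 × 0.402 = 0.0108 mol
Let x = n(NaOH), y = n(Na2CO3).
Titrant: 1x + 2y = 0.0108;  mass: 40.00x + 105.99y = 0.552
Solving, x = 1.46 × 10^-3 mol, y = 4.66 × 10^-3 mol
mass of NaOH = 1.46 × 10^-3 × 40.00 = 0.0583 g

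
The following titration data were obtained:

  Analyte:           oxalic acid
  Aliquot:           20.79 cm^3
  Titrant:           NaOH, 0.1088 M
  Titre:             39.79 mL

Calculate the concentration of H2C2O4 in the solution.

H2C2O4 + 2 NaOH → Na2C2O4 + 2 H2O
n(NaOH) = 0.03979 L × 0.1088 mol/L = 4.329 × 10^-3 mol
From the 1:2 mole ratio, n(H2C2O4) = 1/2 × 4.329 × 10^-3 = 2.165 × 10^-3 mol
[H2C2O4] = 2.165 × 10^-3 mol / 0.02079 L = 0.1041 mol/L

0.1041 M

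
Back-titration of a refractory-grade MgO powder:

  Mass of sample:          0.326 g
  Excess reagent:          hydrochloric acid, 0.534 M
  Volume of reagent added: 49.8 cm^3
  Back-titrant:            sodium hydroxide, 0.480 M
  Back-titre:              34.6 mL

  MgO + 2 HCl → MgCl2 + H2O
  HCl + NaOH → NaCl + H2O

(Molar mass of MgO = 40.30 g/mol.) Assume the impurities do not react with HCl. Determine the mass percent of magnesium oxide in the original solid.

61.7 %

n(HCl) added = 0.0498 × 0.534 = 0.0266 mol
n(NaOH) used in back-titration = 0.0346 × 0.480 = 0.0166 mol
n(HCl) left over = 0.0166 mol (1:1 ratio)
n(HCl) consumed by analyte = 0.0266 − 0.0166 = 9.99 × 10^-3 mol
From the 1:2 ratio, n(MgO) = 1/2 × 9.99 × 10^-3 = 4.99 × 10^-3 mol
mass of MgO = 4.99 × 10^-3 × 40.30 = 0.201 g
% MgO = 0.201 / 0.326 × 100 = 61.7 %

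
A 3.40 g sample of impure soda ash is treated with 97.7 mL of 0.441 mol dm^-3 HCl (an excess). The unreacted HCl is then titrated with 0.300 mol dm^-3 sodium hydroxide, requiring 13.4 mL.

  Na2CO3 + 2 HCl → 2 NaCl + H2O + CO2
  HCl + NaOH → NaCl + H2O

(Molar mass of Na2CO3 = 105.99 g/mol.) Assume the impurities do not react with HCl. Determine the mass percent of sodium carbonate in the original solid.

n(HCl) added = 0.0977 × 0.441 = 0.0431 mol
n(NaOH) used in back-titration = 0.0134 × 0.300 = 4.02 × 10^-3 mol
n(HCl) left over = 4.02 × 10^-3 mol (1:1 ratio)
n(HCl) consumed by analyte = 0.0431 − 4.02 × 10^-3 = 0.0391 mol
From the 1:2 ratio, n(Na2CO3) = 1/2 × 0.0391 = 0.0195 mol
mass of Na2CO3 = 0.0195 × 105.99 = 2.07 g
% Na2CO3 = 2.07 / 3.40 × 100 = 60.9 %

60.9 %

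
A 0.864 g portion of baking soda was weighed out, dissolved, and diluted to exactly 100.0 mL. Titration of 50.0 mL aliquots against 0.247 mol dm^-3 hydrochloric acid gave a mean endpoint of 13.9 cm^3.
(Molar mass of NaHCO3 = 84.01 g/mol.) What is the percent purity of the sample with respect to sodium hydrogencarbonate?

66.8 %

NaHCO3 + HCl → NaCl + H2O + CO2
n(HCl) per titration = 0.0139 × 0.247 = 3.43 × 10^-3 mol
n(NaHCO3) in each aliquot = 3.43 × 10^-3 mol (1:1 ratio)
n(NaHCO3) in the whole flask = 3.43 × 10^-3 × 100.0/50.0 = 6.87 × 10^-3 mol
mass of NaHCO3 = 6.87 × 10^-3 × 84.01 = 0.577 g
% NaHCO3 = 0.577 / 0.864 × 100 = 66.8 %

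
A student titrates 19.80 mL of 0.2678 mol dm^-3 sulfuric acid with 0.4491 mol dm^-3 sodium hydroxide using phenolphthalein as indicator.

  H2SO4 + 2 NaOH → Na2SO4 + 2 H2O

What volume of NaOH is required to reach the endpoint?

n(H2SO4) = 0.01980 L × 0.2678 mol/L = 5.302 × 10^-3 mol
From the 2:1 stoichiometry, n(NaOH) = 2/1 × 5.302 × 10^-3 = 0.01060 mol
V(NaOH) = 0.01060 mol / 0.4491 mol/L = 0.02361 L = 23.61 mL

23.61 mL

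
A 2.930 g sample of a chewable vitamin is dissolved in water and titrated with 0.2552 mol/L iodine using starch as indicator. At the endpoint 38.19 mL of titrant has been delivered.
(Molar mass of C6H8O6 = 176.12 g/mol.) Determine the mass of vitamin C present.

1.716 g

C6H8O6 + I2 → C6H6O6 + 2 HI
n(I2) = 0.03819 L × 0.2552 mol/L = 9.746 × 10^-3 mol
n(C6H8O6) = 9.746 × 10^-3 mol (1:1 ratio)
mass of C6H8O6 = 9.746 × 10^-3 × 176.12 g/mol = 1.716 g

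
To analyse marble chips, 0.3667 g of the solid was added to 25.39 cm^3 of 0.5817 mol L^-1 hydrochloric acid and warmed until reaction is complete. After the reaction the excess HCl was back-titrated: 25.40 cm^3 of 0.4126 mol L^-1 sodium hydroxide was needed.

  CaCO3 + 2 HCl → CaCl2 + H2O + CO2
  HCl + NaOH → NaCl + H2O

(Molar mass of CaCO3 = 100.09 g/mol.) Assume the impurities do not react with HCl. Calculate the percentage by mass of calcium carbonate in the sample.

58.54 %

n(HCl) added = 0.02539 × 0.5817 = 0.01477 mol
n(NaOH) used in back-titration = 0.02540 × 0.4126 = 0.01048 mol
n(HCl) left over = 0.01048 mol (1:1 ratio)
n(HCl) consumed by analyte = 0.01477 − 0.01048 = 4.289 × 10^-3 mol
From the 1:2 ratio, n(CaCO3) = 1/2 × 4.289 × 10^-3 = 2.145 × 10^-3 mol
mass of CaCO3 = 2.145 × 10^-3 × 100.09 = 0.2147 g
% CaCO3 = 0.2147 / 0.3667 × 100 = 58.54 %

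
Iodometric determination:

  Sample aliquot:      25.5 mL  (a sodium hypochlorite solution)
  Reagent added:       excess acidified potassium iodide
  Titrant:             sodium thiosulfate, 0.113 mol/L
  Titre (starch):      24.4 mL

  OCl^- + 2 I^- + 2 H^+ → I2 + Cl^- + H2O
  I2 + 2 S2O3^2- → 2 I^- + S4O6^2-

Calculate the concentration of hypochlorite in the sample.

n(S2O3^2-) = 0.0244 × 0.113 = 2.76 × 10^-3 mol
n(I2) = n(S2O3^2-)/2 = 1.38 × 10^-3 mol
n(OCl^-) in the aliquot = 1.38 × 10^-3 mol (1:1 ratio)
[OCl^-] = 1.38 × 10^-3 / 0.0255 = 0.0541 mol/L

0.0541 mol/L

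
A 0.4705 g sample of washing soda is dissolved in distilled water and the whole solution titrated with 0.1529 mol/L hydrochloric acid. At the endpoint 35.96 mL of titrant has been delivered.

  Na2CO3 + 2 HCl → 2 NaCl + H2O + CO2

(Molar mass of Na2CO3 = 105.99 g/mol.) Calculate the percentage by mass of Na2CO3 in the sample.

61.93 %

n(HCl) = 0.03596 L × 0.1529 mol/L = 5.498 × 10^-3 mol
From the 1:2 ratio, n(Na2CO3) = 1/2 × 5.498 × 10^-3 = 2.749 × 10^-3 mol
mass of Na2CO3 = 2.749 × 10^-3 × 105.99 g/mol = 0.2914 g
% Na2CO3 = 0.2914 / 0.4705 × 100 = 61.93 %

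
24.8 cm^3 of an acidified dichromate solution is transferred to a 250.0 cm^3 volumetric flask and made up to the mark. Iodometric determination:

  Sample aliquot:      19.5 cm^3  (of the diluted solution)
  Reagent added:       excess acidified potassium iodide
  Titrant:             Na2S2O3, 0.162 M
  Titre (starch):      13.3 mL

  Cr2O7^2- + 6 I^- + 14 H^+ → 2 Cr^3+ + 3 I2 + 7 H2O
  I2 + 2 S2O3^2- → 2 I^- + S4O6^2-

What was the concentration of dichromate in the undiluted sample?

n(S2O3^2-) = 0.0133 × 0.162 = 2.15 × 10^-3 mol
n(I2) = n(S2O3^2-)/2 = 1.08 × 10^-3 mol
From the 1:3 ratio, n(Cr2O7^2-) in the aliquot = 1/3 × 1.08 × 10^-3 = 3.59 × 10^-4 mol
[Cr2O7^2-]_dilute = 3.59 × 10^-4 / 0.0195 = 0.0184 mol/L
[Cr2O7^2-]_original = 0.0184 × 250.0/24.8 = 0.186 mol/L

0.186 M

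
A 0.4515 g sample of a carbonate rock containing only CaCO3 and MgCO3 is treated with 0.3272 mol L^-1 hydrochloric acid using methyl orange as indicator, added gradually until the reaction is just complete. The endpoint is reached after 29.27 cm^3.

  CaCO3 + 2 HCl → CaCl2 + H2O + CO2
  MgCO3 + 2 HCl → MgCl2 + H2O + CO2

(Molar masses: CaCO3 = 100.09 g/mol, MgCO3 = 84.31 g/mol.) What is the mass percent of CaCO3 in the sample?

67.12 %

n(HCl) = 0.02927 × 0.3272 = 9.577 × 10^-3 mol
Let x = n(CaCO3), y = n(MgCO3).
Titrant: 2x + 2y = 9.577 × 10^-3;  mass: 100.09x + 84.31y = 0.4515
Solving, x = 3.028 × 10^-3 mol, y = 1.761 × 10^-3 mol
mass of CaCO3 = 3.028 × 10^-3 × 100.09 = 0.3030 g
% CaCO3 = 0.3030 / 0.4515 × 100 = 67.12 %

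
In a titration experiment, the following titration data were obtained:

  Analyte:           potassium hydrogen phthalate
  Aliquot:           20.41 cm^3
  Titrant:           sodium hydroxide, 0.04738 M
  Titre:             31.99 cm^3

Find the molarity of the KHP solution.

KHC8H4O4 + NaOH → KNaC8H4O4 + H2O
n(NaOH) = 0.03199 L × 0.04738 mol/L = 1.516 × 10^-3 mol
n(KHC8H4O4) = 1.516 × 10^-3 mol (1:1 mole ratio)
[KHC8H4O4] = 1.516 × 10^-3 mol / 0.02041 L = 0.07426 mol/L

0.07426 M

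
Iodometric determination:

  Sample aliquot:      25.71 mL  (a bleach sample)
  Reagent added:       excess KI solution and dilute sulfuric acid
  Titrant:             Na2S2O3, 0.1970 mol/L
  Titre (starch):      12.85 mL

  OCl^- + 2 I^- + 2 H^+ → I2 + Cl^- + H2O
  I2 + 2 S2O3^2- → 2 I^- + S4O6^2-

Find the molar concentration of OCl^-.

n(S2O3^2-) = 0.01285 × 0.1970 = 2.531 × 10^-3 mol
n(I2) = n(S2O3^2-)/2 = 1.266 × 10^-3 mol
n(OCl^-) in the aliquot = 1.266 × 10^-3 mol (1:1 ratio)
[OCl^-] = 1.266 × 10^-3 / 0.02571 = 0.04923 mol/L

0.04923 mol/L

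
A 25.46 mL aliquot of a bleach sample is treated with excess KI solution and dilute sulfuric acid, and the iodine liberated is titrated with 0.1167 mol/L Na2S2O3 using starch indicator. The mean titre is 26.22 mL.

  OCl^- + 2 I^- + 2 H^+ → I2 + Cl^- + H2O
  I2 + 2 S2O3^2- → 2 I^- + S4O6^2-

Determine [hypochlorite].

0.06009 mol/L

n(S2O3^2-) = 0.02622 × 0.1167 = 3.060 × 10^-3 mol
n(I2) = n(S2O3^2-)/2 = 1.530 × 10^-3 mol
n(OCl^-) in the aliquot = 1.530 × 10^-3 mol (1:1 ratio)
[OCl^-] = 1.530 × 10^-3 / 0.02546 = 0.06009 mol/L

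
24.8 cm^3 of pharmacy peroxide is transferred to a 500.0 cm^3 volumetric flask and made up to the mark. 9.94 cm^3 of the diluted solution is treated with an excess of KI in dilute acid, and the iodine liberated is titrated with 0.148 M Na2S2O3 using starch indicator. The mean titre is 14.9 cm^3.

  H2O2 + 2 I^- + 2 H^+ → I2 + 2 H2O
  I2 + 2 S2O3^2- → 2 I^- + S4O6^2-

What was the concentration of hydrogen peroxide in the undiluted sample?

2.24 M

n(S2O3^2-) = 0.0149 × 0.148 = 2.21 × 10^-3 mol
n(I2) = n(S2O3^2-)/2 = 1.10 × 10^-3 mol
n(H2O2) in the aliquot = 1.10 × 10^-3 mol (1:1 ratio)
[H2O2]_dilute = 1.10 × 10^-3 / 0.00994 = 0.111 mol/L
[H2O2]_original = 0.111 × 500.0/24.8 = 2.24 mol/L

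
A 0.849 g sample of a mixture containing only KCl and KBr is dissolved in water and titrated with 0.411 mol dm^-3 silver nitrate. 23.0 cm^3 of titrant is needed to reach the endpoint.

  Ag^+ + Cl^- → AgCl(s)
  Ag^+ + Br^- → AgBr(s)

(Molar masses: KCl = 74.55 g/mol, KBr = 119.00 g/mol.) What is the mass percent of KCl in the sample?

54.5 %

n(AgNO3) = 0.0230 × 0.411 = 9.45 × 10^-3 mol
Let x = n(KCl), y = n(KBr).
Titrant: 1x + 1y = 9.45 × 10^-3;  mass: 74.55x + 119.00y = 0.849
Solving, x = 6.21 × 10^-3 mol, y = 3.25 × 10^-3 mol
mass of KCl = 6.21 × 10^-3 × 74.55 = 0.463 g
% KCl = 0.463 / 0.849 × 100 = 54.5 %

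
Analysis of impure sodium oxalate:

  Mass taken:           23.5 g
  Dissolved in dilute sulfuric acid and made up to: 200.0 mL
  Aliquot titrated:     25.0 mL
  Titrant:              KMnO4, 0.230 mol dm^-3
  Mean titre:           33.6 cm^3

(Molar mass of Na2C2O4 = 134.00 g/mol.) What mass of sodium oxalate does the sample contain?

20.7 g

2 MnO4^- + 5 C2O4^2- + 16 H^+ → 2 Mn^2+ + 10 CO2 + 8 H2O
n(KMnO4) per titration = 0.0336 × 0.230 = 7.73 × 10^-3 mol
From the 5:2 ratio, n(Na2C2O4) in each aliquot = 5/2 × 7.73 × 10^-3 = 0.0193 mol
n(Na2C2O4) in the whole flask = 0.0193 × 200.0/25.0 = 0.155 mol
mass of Na2C2O4 = 0.155 × 134.00 = 20.7 g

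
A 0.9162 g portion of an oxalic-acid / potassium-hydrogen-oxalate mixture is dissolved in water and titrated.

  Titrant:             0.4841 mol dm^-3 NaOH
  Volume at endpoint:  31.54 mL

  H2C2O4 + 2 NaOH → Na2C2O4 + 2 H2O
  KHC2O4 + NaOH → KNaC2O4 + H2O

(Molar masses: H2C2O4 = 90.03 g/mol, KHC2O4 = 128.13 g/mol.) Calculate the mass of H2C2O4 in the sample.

n(NaOH) = 0.03154 × 0.4841 = 0.01527 mol
Let x = n(H2C2O4), y = n(KHC2O4).
Titrant: 2x + 1y = 0.01527;  mass: 90.03x + 128.13y = 0.9162
Solving, x = 6.257 × 10^-3 mol, y = 2.754 × 10^-3 mol
mass of H2C2O4 = 6.257 × 10^-3 × 90.03 = 0.5633 g

0.5633 g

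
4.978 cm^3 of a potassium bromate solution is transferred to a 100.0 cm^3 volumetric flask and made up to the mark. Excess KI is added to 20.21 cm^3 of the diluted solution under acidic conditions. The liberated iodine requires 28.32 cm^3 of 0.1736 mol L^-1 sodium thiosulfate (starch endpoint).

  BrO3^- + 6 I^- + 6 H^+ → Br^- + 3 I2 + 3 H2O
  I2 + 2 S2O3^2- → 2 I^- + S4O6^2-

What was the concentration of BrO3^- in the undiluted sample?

n(S2O3^2-) = 0.02832 × 0.1736 = 4.916 × 10^-3 mol
n(I2) = n(S2O3^2-)/2 = 2.458 × 10^-3 mol
From the 1:3 ratio, n(BrO3^-) in the aliquot = 1/3 × 2.458 × 10^-3 = 8.194 × 10^-4 mol
[BrO3^-]_dilute = 8.194 × 10^-4 / 0.02021 = 0.04054 mol/L
[BrO3^-]_original = 0.04054 × 100.0/4.978 = 0.8145 mol/L

0.8145 mol/L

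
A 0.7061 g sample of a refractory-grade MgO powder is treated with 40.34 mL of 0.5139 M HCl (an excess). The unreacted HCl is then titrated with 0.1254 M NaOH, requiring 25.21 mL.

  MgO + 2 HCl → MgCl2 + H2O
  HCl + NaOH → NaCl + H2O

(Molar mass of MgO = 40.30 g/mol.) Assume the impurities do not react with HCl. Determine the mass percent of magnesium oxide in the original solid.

50.14 %

n(HCl) added = 0.04034 × 0.5139 = 0.02073 mol
n(NaOH) used in back-titration = 0.02521 × 0.1254 = 3.161 × 10^-3 mol
n(HCl) left over = 3.161 × 10^-3 mol (1:1 ratio)
n(HCl) consumed by analyte = 0.02073 − 3.161 × 10^-3 = 0.01757 mol
From the 1:2 ratio, n(MgO) = 1/2 × 0.01757 = 8.785 × 10^-3 mol
mass of MgO = 8.785 × 10^-3 × 40.30 = 0.3540 g
% MgO = 0.3540 / 0.7061 × 100 = 50.14 %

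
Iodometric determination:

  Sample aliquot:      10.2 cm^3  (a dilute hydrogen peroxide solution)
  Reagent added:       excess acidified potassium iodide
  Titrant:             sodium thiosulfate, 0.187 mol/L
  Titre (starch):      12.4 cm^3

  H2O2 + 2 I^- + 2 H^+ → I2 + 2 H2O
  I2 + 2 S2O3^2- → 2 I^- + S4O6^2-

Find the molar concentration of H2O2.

0.114 mol/L

n(S2O3^2-) = 0.0124 × 0.187 = 2.32 × 10^-3 mol
n(I2) = n(S2O3^2-)/2 = 1.16 × 10^-3 mol
n(H2O2) in the aliquot = 1.16 × 10^-3 mol (1:1 ratio)
[H2O2] = 1.16 × 10^-3 / 0.0102 = 0.114 mol/L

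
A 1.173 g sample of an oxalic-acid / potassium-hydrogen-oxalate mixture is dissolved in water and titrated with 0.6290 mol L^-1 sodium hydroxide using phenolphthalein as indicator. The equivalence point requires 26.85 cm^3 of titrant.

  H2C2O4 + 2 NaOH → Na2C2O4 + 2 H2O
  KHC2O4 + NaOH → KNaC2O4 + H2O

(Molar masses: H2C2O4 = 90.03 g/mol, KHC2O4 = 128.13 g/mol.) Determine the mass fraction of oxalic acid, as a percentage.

n(NaOH) = 0.02685 × 0.6290 = 0.01689 mol
Let x = n(H2C2O4), y = n(KHC2O4).
Titrant: 2x + 1y = 0.01689;  mass: 90.03x + 128.13y = 1.173
Solving, x = 5.961 × 10^-3 mol, y = 4.966 × 10^-3 mol
mass of H2C2O4 = 5.961 × 10^-3 × 90.03 = 0.5367 g
% H2C2O4 = 0.5367 / 1.173 × 100 = 45.75 %

45.75 %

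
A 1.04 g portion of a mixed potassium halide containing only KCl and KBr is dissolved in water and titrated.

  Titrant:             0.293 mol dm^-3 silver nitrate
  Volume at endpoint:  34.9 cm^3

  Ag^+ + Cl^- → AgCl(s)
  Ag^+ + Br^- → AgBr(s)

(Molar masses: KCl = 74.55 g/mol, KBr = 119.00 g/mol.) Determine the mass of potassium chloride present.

0.297 g

n(AgNO3) = 0.0349 × 0.293 = 0.0102 mol
Let x = n(KCl), y = n(KBr).
Titrant: 1x + 1y = 0.0102;  mass: 74.55x + 119.00y = 1.04
Solving, x = 3.98 × 10^-3 mol, y = 6.25 × 10^-3 mol
mass of KCl = 3.98 × 10^-3 × 74.55 = 0.297 g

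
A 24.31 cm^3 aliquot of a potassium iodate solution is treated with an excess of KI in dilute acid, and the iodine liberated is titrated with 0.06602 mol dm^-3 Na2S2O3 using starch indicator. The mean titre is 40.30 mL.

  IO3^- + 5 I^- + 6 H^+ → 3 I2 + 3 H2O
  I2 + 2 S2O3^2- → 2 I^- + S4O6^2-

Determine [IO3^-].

0.01824 mol/L

n(S2O3^2-) = 0.04030 × 0.06602 = 2.661 × 10^-3 mol
n(I2) = n(S2O3^2-)/2 = 1.330 × 10^-3 mol
From the 1:3 ratio, n(IO3^-) in the aliquot = 1/3 × 1.330 × 10^-3 = 4.434 × 10^-4 mol
[IO3^-] = 4.434 × 10^-4 / 0.02431 = 0.01824 mol/L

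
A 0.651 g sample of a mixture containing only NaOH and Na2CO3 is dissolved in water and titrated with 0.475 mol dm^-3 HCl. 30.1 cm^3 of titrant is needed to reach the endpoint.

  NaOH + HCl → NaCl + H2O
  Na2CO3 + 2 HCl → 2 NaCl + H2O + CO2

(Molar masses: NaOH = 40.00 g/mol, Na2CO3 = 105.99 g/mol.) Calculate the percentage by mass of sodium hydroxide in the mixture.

50.4 %

n(HCl) = 0.0301 × 0.475 = 0.0143 mol
Let x = n(NaOH), y = n(Na2CO3).
Titrant: 1x + 2y = 0.0143;  mass: 40.00x + 105.99y = 0.651
Solving, x = 8.21 × 10^-3 mol, y = 3.04 × 10^-3 mol
mass of NaOH = 8.21 × 10^-3 × 40.00 = 0.328 g
% NaOH = 0.328 / 0.651 × 100 = 50.4 %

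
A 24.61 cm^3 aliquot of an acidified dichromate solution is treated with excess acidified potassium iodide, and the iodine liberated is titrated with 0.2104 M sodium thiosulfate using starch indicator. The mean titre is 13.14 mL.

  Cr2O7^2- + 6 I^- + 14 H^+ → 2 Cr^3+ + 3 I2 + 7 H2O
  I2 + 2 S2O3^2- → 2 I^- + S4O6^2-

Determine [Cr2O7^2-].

0.01872 M

n(S2O3^2-) = 0.01314 × 0.2104 = 2.765 × 10^-3 mol
n(I2) = n(S2O3^2-)/2 = 1.382 × 10^-3 mol
From the 1:3 ratio, n(Cr2O7^2-) in the aliquot = 1/3 × 1.382 × 10^-3 = 4.608 × 10^-4 mol
[Cr2O7^2-] = 4.608 × 10^-4 / 0.02461 = 0.01872 mol/L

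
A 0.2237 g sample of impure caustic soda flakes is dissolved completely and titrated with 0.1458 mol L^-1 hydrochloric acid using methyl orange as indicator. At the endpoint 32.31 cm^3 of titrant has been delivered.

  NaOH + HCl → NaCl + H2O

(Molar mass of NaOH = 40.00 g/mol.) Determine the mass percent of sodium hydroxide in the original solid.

84.23 %

n(HCl) = 0.03231 L × 0.1458 mol/L = 4.711 × 10^-3 mol
n(NaOH) = 4.711 × 10^-3 mol (1:1 ratio)
mass of NaOH = 4.711 × 10^-3 × 40.00 g/mol = 0.1884 g
% NaOH = 0.1884 / 0.2237 × 100 = 84.23 %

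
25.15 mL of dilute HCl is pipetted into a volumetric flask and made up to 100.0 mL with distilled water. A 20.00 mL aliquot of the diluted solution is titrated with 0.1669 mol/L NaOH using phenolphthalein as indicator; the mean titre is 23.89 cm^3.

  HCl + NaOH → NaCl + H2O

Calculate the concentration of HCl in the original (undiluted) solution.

n(NaOH) = 0.02389 × 0.1669 = 3.987 × 10^-3 mol
n(HCl) in the aliquot = 3.987 × 10^-3 mol (1:1 ratio)
[HCl]_dilute = 3.987 × 10^-3 / 0.02000 = 0.1994 mol/L
Dilution factor = 100.0 / 25.15 = 3.976
[HCl]_stock = 0.1994 × 3.976 = 0.7927 mol/L

0.7927 mol/L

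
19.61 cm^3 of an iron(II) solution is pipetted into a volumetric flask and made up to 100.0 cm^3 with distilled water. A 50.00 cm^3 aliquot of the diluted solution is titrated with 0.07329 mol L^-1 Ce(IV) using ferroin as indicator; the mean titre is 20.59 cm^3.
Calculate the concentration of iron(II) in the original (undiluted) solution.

Ce^4+ + Fe^2+ → Ce^3+ + Fe^3+
n(Ce4+) = 0.02059 × 0.07329 = 1.509 × 10^-3 mol
n(Fe2+) in the aliquot = 1.509 × 10^-3 mol (1:1 ratio)
[Fe2+]_dilute = 1.509 × 10^-3 / 0.05000 = 0.03018 mol/L
Dilution factor = 100.0 / 19.61 = 5.099
[Fe2+]_stock = 0.03018 × 5.099 = 0.1539 mol/L

0.1539 mol/L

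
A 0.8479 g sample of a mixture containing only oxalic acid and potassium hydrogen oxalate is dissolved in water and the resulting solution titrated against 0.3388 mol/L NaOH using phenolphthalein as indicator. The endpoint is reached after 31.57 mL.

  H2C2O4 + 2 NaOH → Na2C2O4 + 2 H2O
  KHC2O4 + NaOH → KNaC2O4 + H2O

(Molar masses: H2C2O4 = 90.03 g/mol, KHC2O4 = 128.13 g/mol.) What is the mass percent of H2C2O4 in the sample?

33.38 %

n(NaOH) = 0.03157 × 0.3388 = 0.01070 mol
Let x = n(H2C2O4), y = n(KHC2O4).
Titrant: 2x + 1y = 0.01070;  mass: 90.03x + 128.13y = 0.8479
Solving, x = 3.144 × 10^-3 mol, y = 4.409 × 10^-3 mol
mass of H2C2O4 = 3.144 × 10^-3 × 90.03 = 0.2830 g
% H2C2O4 = 0.2830 / 0.8479 × 100 = 33.38 %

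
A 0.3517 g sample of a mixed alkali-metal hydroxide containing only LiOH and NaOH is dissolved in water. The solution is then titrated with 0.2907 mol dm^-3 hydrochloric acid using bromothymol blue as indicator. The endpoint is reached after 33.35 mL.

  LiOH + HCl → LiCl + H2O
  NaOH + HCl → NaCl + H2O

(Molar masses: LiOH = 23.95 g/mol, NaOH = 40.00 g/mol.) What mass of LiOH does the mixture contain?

0.05386 g

n(HCl) = 0.03335 × 0.2907 = 9.695 × 10^-3 mol
Let x = n(LiOH), y = n(NaOH).
Titrant: 1x + 1y = 9.695 × 10^-3;  mass: 23.95x + 40.00y = 0.3517
Solving, x = 2.249 × 10^-3 mol, y = 7.446 × 10^-3 mol
mass of LiOH = 2.249 × 10^-3 × 23.95 = 0.05386 g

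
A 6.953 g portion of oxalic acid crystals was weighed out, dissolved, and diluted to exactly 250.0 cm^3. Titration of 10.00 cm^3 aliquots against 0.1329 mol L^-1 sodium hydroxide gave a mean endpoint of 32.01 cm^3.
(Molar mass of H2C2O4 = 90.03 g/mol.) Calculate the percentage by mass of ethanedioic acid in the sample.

H2C2O4 + 2 NaOH → Na2C2O4 + 2 H2O
n(NaOH) per titration = 0.03201 × 0.1329 = 4.254 × 10^-3 mol
From the 1:2 ratio, n(H2C2O4) in each aliquot = 1/2 × 4.254 × 10^-3 = 2.127 × 10^-3 mol
n(H2C2O4) in the whole flask = 2.127 × 10^-3 × 250.0/10.00 = 0.05318 mol
mass of H2C2O4 = 0.05318 × 90.03 = 4.787 g
% H2C2O4 = 4.787 / 6.953 × 100 = 68.86 %

68.86 %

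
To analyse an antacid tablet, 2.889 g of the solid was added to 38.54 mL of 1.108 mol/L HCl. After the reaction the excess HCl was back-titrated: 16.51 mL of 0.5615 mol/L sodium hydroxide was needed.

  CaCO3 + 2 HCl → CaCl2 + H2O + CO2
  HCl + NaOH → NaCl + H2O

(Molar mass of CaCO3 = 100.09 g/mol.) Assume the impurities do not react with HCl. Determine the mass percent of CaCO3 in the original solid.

57.91 %

n(HCl) added = 0.03854 × 1.108 = 0.04270 mol
n(NaOH) used in back-titration = 0.01651 × 0.5615 = 9.270 × 10^-3 mol
n(HCl) left over = 9.270 × 10^-3 mol (1:1 ratio)
n(HCl) consumed by analyte = 0.04270 − 9.270 × 10^-3 = 0.03343 mol
From the 1:2 ratio, n(CaCO3) = 1/2 × 0.03343 = 0.01672 mol
mass of CaCO3 = 0.01672 × 100.09 = 1.673 g
% CaCO3 = 1.673 / 2.889 × 100 = 57.91 %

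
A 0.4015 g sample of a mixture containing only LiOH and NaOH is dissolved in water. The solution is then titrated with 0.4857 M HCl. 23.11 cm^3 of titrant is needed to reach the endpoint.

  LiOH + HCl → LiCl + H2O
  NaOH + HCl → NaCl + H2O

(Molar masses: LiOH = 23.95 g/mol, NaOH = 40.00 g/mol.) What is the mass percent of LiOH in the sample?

n(HCl) = 0.02311 × 0.4857 = 0.01122 mol
Let x = n(LiOH), y = n(NaOH).
Titrant: 1x + 1y = 0.01122;  mass: 23.95x + 40.00y = 0.4015
Solving, x = 2.958 × 10^-3 mol, y = 8.266 × 10^-3 mol
mass of LiOH = 2.958 × 10^-3 × 23.95 = 0.07085 g
% LiOH = 0.07085 / 0.4015 × 100 = 17.65 %

17.65 %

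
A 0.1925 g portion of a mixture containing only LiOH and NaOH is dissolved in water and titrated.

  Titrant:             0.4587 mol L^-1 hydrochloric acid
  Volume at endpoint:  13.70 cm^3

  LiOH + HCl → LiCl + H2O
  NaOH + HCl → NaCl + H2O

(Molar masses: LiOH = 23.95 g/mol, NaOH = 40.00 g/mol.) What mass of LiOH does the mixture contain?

0.08784 g

n(HCl) = 0.01370 × 0.4587 = 6.284 × 10^-3 mol
Let x = n(LiOH), y = n(NaOH).
Titrant: 1x + 1y = 6.284 × 10^-3;  mass: 23.95x + 40.00y = 0.1925
Solving, x = 3.668 × 10^-3 mol, y = 2.616 × 10^-3 mol
mass of LiOH = 3.668 × 10^-3 × 23.95 = 0.08784 g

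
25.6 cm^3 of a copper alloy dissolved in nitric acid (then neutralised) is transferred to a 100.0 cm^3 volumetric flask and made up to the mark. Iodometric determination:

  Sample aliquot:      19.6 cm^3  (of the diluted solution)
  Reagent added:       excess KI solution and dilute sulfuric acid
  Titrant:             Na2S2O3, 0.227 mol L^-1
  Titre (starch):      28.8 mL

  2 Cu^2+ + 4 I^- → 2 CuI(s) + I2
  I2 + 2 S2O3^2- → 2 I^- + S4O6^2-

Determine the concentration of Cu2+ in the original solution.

1.30 mol/L

n(S2O3^2-) = 0.0288 × 0.227 = 6.54 × 10^-3 mol
n(I2) = n(S2O3^2-)/2 = 3.27 × 10^-3 mol
From the 2:1 ratio, n(Cu2+) in the aliquot = 2/1 × 3.27 × 10^-3 = 6.54 × 10^-3 mol
[Cu2+]_dilute = 6.54 × 10^-3 / 0.0196 = 0.334 mol/L
[Cu2+]_original = 0.334 × 100.0/25.6 = 1.30 mol/L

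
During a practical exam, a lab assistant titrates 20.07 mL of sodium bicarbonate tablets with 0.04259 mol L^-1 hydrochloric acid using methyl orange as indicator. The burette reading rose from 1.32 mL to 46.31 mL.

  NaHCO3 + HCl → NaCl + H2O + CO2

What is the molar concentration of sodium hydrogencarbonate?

n(HCl) = 0.04499 L × 0.04259 mol/L = 1.916 × 10^-3 mol
n(NaHCO3) = 1.916 × 10^-3 mol (1:1 mole ratio)
[NaHCO3] = 1.916 × 10^-3 mol / 0.02007 L = 0.09547 mol/L

0.09547 mol/L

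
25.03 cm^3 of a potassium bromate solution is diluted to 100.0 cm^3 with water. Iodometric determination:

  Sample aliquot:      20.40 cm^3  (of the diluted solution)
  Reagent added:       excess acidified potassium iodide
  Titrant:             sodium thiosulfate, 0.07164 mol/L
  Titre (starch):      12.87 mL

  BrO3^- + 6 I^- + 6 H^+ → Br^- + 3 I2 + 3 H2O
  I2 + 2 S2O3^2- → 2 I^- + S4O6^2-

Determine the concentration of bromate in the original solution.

n(S2O3^2-) = 0.01287 × 0.07164 = 9.220 × 10^-4 mol
n(I2) = n(S2O3^2-)/2 = 4.610 × 10^-4 mol
From the 1:3 ratio, n(BrO3^-) in the aliquot = 1/3 × 4.610 × 10^-4 = 1.537 × 10^-4 mol
[BrO3^-]_dilute = 1.537 × 10^-4 / 0.02040 = 0.007533 mol/L
[BrO3^-]_original = 0.007533 × 100.0/25.03 = 0.03009 mol/L

0.03009 mol/L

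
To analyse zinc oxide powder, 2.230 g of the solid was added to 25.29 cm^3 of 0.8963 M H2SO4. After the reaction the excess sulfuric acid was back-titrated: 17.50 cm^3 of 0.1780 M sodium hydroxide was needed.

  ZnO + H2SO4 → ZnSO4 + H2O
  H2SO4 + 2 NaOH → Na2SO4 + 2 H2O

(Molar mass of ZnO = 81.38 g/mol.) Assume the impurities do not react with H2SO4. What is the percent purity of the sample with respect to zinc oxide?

n(H2SO4) added = 0.02529 × 0.8963 = 0.02267 mol
n(NaOH) used in back-titration = 0.01750 × 0.1780 = 3.115 × 10^-3 mol
From the 1:2 ratio, n(H2SO4) left over = 1/2 × 3.115 × 10^-3 = 1.557 × 10^-3 mol
n(H2SO4) consumed by analyte = 0.02267 − 1.557 × 10^-3 = 0.02111 mol
n(ZnO) = 0.02111 mol (1:1 ratio)
mass of ZnO = 0.02111 × 81.38 = 1.718 g
% ZnO = 1.718 / 2.230 × 100 = 77.04 %

77.04 %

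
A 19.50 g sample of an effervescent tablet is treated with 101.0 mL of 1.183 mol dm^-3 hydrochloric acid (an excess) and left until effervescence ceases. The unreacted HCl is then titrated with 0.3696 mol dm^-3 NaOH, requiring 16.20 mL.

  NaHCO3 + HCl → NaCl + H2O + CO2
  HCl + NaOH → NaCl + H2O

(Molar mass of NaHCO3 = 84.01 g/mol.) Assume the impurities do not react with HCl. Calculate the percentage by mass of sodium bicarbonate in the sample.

n(HCl) added = 0.1010 × 1.183 = 0.1195 mol
n(NaOH) used in back-titration = 0.01620 × 0.3696 = 5.988 × 10^-3 mol
n(HCl) left over = 5.988 × 10^-3 mol (1:1 ratio)
n(HCl) consumed by analyte = 0.1195 − 5.988 × 10^-3 = 0.1135 mol
n(NaHCO3) = 0.1135 mol (1:1 ratio)
mass of NaHCO3 = 0.1135 × 84.01 = 9.535 g
% NaHCO3 = 9.535 / 19.50 × 100 = 48.90 %

48.90 %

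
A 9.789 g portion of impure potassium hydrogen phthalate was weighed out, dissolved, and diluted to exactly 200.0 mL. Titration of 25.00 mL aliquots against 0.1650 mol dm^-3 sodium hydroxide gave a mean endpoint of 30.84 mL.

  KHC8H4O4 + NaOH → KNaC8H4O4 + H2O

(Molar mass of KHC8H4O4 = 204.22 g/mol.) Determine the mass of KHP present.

8.314 g

n(NaOH) per titration = 0.03084 × 0.1650 = 5.089 × 10^-3 mol
n(KHC8H4O4) in each aliquot = 5.089 × 10^-3 mol (1:1 ratio)
n(KHC8H4O4) in the whole flask = 5.089 × 10^-3 × 200.0/25.00 = 0.04071 mol
mass of KHC8H4O4 = 0.04071 × 204.22 = 8.314 g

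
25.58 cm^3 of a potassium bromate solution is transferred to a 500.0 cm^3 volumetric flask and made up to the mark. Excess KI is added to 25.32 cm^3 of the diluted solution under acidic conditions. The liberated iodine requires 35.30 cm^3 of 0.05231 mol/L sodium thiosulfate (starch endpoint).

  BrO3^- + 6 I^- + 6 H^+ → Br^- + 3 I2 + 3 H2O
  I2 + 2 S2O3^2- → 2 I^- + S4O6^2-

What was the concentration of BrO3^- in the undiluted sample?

0.2376 mol/L

n(S2O3^2-) = 0.03530 × 0.05231 = 1.847 × 10^-3 mol
n(I2) = n(S2O3^2-)/2 = 9.233 × 10^-4 mol
From the 1:3 ratio, n(BrO3^-) in the aliquot = 1/3 × 9.233 × 10^-4 = 3.078 × 10^-4 mol
[BrO3^-]_dilute = 3.078 × 10^-4 / 0.02532 = 0.01215 mol/L
[BrO3^-]_original = 0.01215 × 500.0/25.58 = 0.2376 mol/L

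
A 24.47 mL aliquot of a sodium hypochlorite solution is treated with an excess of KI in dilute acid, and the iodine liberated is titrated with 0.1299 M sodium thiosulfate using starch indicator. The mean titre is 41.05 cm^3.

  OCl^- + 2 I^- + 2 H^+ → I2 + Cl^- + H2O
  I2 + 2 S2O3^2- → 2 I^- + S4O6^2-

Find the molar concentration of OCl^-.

0.1090 M

n(S2O3^2-) = 0.04105 × 0.1299 = 5.332 × 10^-3 mol
n(I2) = n(S2O3^2-)/2 = 2.666 × 10^-3 mol
n(OCl^-) in the aliquot = 2.666 × 10^-3 mol (1:1 ratio)
[OCl^-] = 2.666 × 10^-3 / 0.02447 = 0.1090 mol/L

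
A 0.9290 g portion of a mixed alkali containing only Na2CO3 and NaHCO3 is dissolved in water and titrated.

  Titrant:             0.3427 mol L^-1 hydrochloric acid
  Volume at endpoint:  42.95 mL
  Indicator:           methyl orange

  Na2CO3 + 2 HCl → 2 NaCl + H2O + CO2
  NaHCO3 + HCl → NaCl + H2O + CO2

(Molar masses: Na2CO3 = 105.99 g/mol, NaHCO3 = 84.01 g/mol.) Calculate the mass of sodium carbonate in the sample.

n(HCl) = 0.04295 × 0.3427 = 0.01472 mol
Let x = n(Na2CO3), y = n(NaHCO3).
Titrant: 2x + 1y = 0.01472;  mass: 105.99x + 84.01y = 0.9290
Solving, x = 4.958 × 10^-3 mol, y = 4.803 × 10^-3 mol
mass of Na2CO3 = 4.958 × 10^-3 × 105.99 = 0.5255 g

0.5255 g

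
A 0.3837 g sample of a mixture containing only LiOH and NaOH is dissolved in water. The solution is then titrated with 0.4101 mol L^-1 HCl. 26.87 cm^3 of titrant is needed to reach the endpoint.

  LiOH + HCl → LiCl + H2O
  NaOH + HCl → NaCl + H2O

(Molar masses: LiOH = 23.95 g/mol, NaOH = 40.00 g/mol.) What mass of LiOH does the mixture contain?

0.08517 g

n(HCl) = 0.02687 × 0.4101 = 0.01102 mol
Let x = n(LiOH), y = n(NaOH).
Titrant: 1x + 1y = 0.01102;  mass: 23.95x + 40.00y = 0.3837
Solving, x = 3.556 × 10^-3 mol, y = 7.463 × 10^-3 mol
mass of LiOH = 3.556 × 10^-3 × 23.95 = 0.08517 g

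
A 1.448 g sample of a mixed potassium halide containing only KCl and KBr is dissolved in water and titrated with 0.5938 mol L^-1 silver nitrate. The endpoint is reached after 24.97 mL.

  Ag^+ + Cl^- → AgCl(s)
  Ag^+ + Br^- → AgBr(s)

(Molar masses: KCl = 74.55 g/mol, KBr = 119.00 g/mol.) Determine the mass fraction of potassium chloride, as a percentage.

36.65 %

n(AgNO3) = 0.02497 × 0.5938 = 0.01483 mol
Let x = n(KCl), y = n(KBr).
Titrant: 1x + 1y = 0.01483;  mass: 74.55x + 119.00y = 1.448
Solving, x = 7.119 × 10^-3 mol, y = 7.708 × 10^-3 mol
mass of KCl = 7.119 × 10^-3 × 74.55 = 0.5307 g
% KCl = 0.5307 / 1.448 × 100 = 36.65 %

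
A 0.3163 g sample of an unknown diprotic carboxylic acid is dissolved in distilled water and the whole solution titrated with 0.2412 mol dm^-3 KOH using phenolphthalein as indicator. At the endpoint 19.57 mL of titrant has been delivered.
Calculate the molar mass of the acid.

n(KOH) = 0.01957 L × 0.2412 mol/L = 4.720 × 10^-3 mol
From the 1:2 ratio, n(H2A) = 1/2 × 4.720 × 10^-3 = 2.360 × 10^-3 mol
M = m / n = 0.3163 g / 2.360 × 10^-3 mol = 134.0 g/mol

134.0 g/mol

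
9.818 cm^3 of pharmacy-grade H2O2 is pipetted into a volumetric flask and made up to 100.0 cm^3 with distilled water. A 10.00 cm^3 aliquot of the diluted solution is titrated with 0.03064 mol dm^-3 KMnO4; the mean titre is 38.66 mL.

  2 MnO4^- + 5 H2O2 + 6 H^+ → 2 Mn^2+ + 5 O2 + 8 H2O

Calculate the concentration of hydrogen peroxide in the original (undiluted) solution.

n(KMnO4) = 0.03866 × 0.03064 = 1.185 × 10^-3 mol
From the 5:2 ratio, n(H2O2) in the aliquot = 5/2 × 1.185 × 10^-3 = 2.961 × 10^-3 mol
[H2O2]_dilute = 2.961 × 10^-3 / 0.01000 = 0.2961 mol/L
Dilution factor = 100.0 / 9.818 = 10.19
[H2O2]_stock = 0.2961 × 10.19 = 3.016 mol/L

3.016 mol/L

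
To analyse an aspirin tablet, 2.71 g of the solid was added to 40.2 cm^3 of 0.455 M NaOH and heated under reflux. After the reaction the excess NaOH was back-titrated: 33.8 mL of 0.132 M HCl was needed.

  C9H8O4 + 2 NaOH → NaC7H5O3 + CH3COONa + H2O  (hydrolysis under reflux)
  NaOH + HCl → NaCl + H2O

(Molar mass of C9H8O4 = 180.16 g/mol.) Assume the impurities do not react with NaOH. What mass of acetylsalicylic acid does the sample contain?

1.25 g

n(NaOH) added = 0.0402 × 0.455 = 0.0183 mol
n(HCl) used in back-titration = 0.0338 × 0.132 = 4.46 × 10^-3 mol
n(NaOH) left over = 4.46 × 10^-3 mol (1:1 ratio)
n(NaOH) consumed by analyte = 0.0183 − 4.46 × 10^-3 = 0.0138 mol
From the 1:2 ratio, n(C9H8O4) = 1/2 × 0.0138 = 6.91 × 10^-3 mol
mass of C9H8O4 = 6.91 × 10^-3 × 180.16 = 1.25 g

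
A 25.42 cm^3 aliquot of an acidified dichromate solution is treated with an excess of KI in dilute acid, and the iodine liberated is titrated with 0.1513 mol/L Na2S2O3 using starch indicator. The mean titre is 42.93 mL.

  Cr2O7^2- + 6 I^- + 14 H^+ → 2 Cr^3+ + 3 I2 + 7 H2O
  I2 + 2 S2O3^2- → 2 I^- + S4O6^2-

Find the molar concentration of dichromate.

0.04259 mol/L

n(S2O3^2-) = 0.04293 × 0.1513 = 6.495 × 10^-3 mol
n(I2) = n(S2O3^2-)/2 = 3.248 × 10^-3 mol
From the 1:3 ratio, n(Cr2O7^2-) in the aliquot = 1/3 × 3.248 × 10^-3 = 1.083 × 10^-3 mol
[Cr2O7^2-] = 1.083 × 10^-3 / 0.02542 = 0.04259 mol/L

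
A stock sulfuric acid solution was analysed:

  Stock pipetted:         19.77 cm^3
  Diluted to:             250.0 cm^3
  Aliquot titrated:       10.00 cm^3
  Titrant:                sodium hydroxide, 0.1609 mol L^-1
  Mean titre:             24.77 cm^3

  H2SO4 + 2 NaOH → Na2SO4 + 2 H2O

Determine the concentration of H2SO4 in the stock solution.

2.520 mol/L

n(NaOH) = 0.02477 × 0.1609 = 3.985 × 10^-3 mol
From the 1:2 ratio, n(H2SO4) in the aliquot = 1/2 × 3.985 × 10^-3 = 1.993 × 10^-3 mol
[H2SO4]_dilute = 1.993 × 10^-3 / 0.01000 = 0.1993 mol/L
Dilution factor = 250.0 / 19.77 = 12.65
[H2SO4]_stock = 0.1993 × 12.65 = 2.520 mol/L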